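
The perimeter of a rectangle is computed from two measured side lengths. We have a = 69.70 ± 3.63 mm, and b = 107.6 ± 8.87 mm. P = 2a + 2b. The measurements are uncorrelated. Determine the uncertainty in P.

19.2 mm

Sums and differences: (δP)² = Σ (cᵢ δxᵢ)².
  (2·δa)² = 52.7;  (2·δb)² = 315
δP = √(367) = 19.2 mm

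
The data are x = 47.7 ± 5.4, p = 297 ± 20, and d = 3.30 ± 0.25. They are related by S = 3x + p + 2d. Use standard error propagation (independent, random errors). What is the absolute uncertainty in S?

For a sum/difference, combine absolute errors in quadrature:
  (3·δx)² = 262;  (δp)² = 400;  (2·δd)² = 0.250
δS = √(663) = 25.7

25.7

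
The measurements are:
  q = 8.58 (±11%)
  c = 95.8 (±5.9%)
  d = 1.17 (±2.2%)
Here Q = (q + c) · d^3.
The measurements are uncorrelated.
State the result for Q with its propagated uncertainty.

Let u = q + c = 104. δu = √(δq² + δc²) = √(0.891 + 31.9) = 5.73, so δu/u = 0.0549.
Q is then a monomial in u, d:
δQ/Q = √((δu/u)² + (3·δd/d)²) = √(0.00301 + 0.00436) = 0.0858
Q = 167, so δQ = 0.0858 × 167 = 14.4.

167 ± 14.4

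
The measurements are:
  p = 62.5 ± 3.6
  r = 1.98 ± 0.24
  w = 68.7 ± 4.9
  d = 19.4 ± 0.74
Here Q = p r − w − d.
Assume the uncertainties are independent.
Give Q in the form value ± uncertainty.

35.7 ± 17.3

Let h = p·r = 124. δh/h = √((1·δp/p)² + (1·δr/r)²) = √(0.00332 + 0.0147) = 0.134, so δh = 16.6.
Q = h − w − d: δQ = √(δh² + δw² + δd²) = √(276 + 24.0 + 0.548) = 17.3
Q = 35.7.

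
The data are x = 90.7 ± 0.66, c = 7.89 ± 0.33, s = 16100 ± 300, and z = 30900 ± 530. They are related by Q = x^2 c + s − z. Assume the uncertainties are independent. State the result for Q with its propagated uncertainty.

50100 ± 2940

Let p = x^2·c = 64900. δp/p = √((2·δx/x)² + (1·δc/c)²) = √(0.000212 + 0.00175) = 0.0443, so δp = 2870.
Q = p + s − z: δQ = √(δp² + δs² + δz²) = √(8.26e+06 + 90000 + 2.81e+05) = 2940
Q = 50100.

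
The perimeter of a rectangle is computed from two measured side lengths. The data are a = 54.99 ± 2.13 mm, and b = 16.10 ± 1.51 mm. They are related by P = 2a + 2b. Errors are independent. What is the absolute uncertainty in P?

5.22 mm

P is a linear combination, so absolute uncertainties add in quadrature:
  (2·δa)² = 18.1;  (2·δb)² = 9.12
δP = √(27.3) = 5.22 mm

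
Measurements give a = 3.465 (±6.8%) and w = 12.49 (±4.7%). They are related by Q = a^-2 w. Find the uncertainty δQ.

0.150

For a monomial Q ∝ a^-2, w, fractional errors add in quadrature:
  (-2·δa/a)² = (-2×0.0680)² = 0.0185;  (1·δw/w)² = (1×0.0470)² = 0.00221
δQ/Q = √(0.0207) = 0.144
Q = 1.040, so δQ = 0.144 × 1.040 = 0.150.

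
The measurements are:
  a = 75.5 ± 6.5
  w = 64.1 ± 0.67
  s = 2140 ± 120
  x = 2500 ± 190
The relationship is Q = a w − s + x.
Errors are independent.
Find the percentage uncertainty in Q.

9.16%

Let p = a·w = 4840. δp/p = √((1·δa/a)² + (1·δw/w)²) = √(0.00741 + 0.000109) = 0.0867, so δp = 420.
Q = p − s + x: δQ = √(δp² + δs² + δx²) = √(1.76e+05 + 14400 + 36100) = 476
Q = 5200, so δQ/Q = 476/5200 = 0.0916.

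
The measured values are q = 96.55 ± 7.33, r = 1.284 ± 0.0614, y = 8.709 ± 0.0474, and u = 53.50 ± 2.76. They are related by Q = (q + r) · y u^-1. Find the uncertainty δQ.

1.45

Let w = q + r = 97.83. δw = √(δq² + δr²) = √(53.7 + 0.00377) = 7.33, so δw/w = 0.0749.
Q is then a monomial in w, y, u:
δQ/Q = √((δw/w)² + (1·δy/y)² + (-1·δu/u)²) = √(0.00561 + 2.96e-05 + 0.00266) = 0.0911
Q = 15.93, so δQ = 0.0911 × 15.93 = 1.45.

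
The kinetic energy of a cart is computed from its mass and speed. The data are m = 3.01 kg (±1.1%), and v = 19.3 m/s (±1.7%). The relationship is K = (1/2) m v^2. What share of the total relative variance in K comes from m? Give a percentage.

9.48%

(δK/K)² = (1·δm/m)² + (2·δv/v)²
  m term: (1×0.0110)² = 0.000121
  v term: (2×0.0170)² = 0.00116
Total = 0.00128. Share from m = 0.000121/0.00128 = 0.0948.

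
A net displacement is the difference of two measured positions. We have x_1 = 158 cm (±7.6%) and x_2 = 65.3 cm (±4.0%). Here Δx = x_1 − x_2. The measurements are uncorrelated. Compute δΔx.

Δx is a linear combination, so absolute uncertainties add in quadrature:
  (δx_1)² = 144;  (δx_2)² = 6.82
δΔx = √(151) = 12.3 cm

12.3 cm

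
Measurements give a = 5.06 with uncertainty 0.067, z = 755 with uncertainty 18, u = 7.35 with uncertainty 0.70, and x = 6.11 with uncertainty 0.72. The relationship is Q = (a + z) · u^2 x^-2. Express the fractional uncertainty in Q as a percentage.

Let w = a + z = 760. δw = √(δa² + δz²) = √(0.00449 + 324) = 18.0, so δw/w = 0.0237.
Q is then a monomial in w, u, x:
δQ/Q = √((δw/w)² + (2·δu/u)² + (-2·δx/x)²) = √(0.000561 + 0.0363 + 0.0555) = 0.304

30.4%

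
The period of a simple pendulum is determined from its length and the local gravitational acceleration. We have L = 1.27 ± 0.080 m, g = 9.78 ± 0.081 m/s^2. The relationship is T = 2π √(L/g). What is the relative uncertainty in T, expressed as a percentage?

Products/powers → add relative errors in quadrature, weighted by exponent:
  (½·δL/L)² = (0.5×0.0630)² = 0.000992;  (−½·δg/g)² = (-0.5×0.00828)² = 1.71e-05
δT/T = √(0.00101) = 0.0318

3.18%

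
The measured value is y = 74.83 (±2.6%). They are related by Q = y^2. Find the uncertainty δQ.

Each factor contributes (exponent × relative error)² to (δQ/Q)²:
  (2·δy/y)² = (2×0.0260)² = 0.00270
δQ/Q = √(0.00270) = 0.0520
Q = 5600, so δQ = 0.0520 × 5600 = 291.

291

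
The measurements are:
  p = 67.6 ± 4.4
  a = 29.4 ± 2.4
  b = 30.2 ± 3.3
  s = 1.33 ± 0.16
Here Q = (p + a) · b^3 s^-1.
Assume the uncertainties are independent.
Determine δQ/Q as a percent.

Let u = p + a = 97.0. δu = √(δp² + δa²) = √(19.4 + 5.76) = 5.01, so δu/u = 0.0517.
Q is then a monomial in u, b, s:
δQ/Q = √((δu/u)² + (3·δb/b)² + (-1·δs/s)²) = √(0.00267 + 0.107 + 0.0145) = 0.353

35.3%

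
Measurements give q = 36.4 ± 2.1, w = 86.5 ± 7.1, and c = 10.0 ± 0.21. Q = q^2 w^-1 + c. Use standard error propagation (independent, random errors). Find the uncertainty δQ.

2.18

Let p = q^2·w^-1 = 15.3. δp/p = √((2·δq/q)² + (-1·δw/w)²) = √(0.0133 + 0.00674) = 0.142, so δp = 2.17.
Q = p + c: δQ = √(δp² + δc²) = √(4.70 + 0.0441) = 2.18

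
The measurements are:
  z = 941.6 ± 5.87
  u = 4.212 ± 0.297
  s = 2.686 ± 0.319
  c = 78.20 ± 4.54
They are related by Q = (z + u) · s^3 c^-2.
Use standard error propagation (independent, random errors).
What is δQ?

Let w = z + u = 945.8. δw = √(δz² + δu²) = √(34.5 + 0.0882) = 5.88, so δw/w = 0.00621.
Q is then a monomial in w, s, c:
δQ/Q = √((δw/w)² + (3·δs/s)² + (-2·δc/c)²) = √(3.86e-05 + 0.127 + 0.0135) = 0.375
Q = 2.997, so δQ = 0.375 × 2.997 = 1.12.

1.12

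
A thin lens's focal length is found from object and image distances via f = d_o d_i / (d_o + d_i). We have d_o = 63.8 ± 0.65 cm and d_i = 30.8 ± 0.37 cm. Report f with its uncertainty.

20.8 ± 0.182 cm

∂f/∂d_o = (d_i/(d_o+d_i))² = 0.106;  ∂f/∂d_i = (d_o/(d_o+d_i))² = 0.455
δf = √((∂f/∂d_o · δd_o)² + (∂f/∂d_i · δd_i)²) = √(0.00475 + 0.0283) = 0.182 cm
f = 20.8 cm.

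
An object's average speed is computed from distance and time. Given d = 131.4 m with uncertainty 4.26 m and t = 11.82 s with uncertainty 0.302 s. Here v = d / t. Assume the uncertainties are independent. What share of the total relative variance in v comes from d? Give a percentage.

61.7%

(δv/v)² = (1·δd/d)² + (-1·δt/t)²
  d term: (1×0.0324)² = 0.00105
  t term: (-1×0.0255)² = 0.000653
Total = 0.00170. Share from d = 0.00105/0.00170 = 0.617.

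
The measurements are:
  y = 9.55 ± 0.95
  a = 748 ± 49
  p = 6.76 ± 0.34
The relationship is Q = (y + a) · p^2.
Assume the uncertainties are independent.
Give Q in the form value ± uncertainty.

Let u = y + a = 758. δu = √(δy² + δa²) = √(0.902 + 2400) = 49.0, so δu/u = 0.0647.
Q is then a monomial in u, p:
δQ/Q = √((δu/u)² + (2·δp/p)²) = √(0.00419 + 0.0101) = 0.120
Q = 34600, so δQ = 0.120 × 34600 = 4140.

34600 ± 4140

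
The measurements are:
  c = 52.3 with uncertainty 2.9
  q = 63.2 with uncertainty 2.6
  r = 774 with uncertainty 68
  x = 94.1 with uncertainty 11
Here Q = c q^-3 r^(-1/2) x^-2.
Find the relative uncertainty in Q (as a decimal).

Each factor contributes (exponent × relative error)² to (δQ/Q)²:
  (1·δc/c)² = (1×0.0554)² = 0.00307;  (-3·δq/q)² = (-3×0.0411)² = 0.0152;  (−½·δr/r)² = (-0.5×0.0879)² = 0.00193;  (-2·δx/x)² = (-2×0.117)² = 0.0547
δQ/Q = √(0.0749) = 0.274

0.274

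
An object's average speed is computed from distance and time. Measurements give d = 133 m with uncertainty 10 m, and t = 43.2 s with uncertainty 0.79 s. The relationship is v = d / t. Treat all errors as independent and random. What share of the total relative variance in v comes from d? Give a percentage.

(δv/v)² = (1·δd/d)² + (-1·δt/t)²
  d term: (1×0.0752)² = 0.00565
  t term: (-1×0.0183)² = 0.000334
Total = 0.00599. Share from d = 0.00565/0.00599 = 0.944.

94.4%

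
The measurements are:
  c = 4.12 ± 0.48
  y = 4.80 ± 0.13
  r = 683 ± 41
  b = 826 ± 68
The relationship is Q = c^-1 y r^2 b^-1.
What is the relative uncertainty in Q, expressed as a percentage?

Each factor contributes (exponent × relative error)² to (δQ/Q)²:
  (-1·δc/c)² = (-1×0.117)² = 0.0136;  (1·δy/y)² = (1×0.0271)² = 0.000734;  (2·δr/r)² = (2×0.0600)² = 0.0144;  (-1·δb/b)² = (-1×0.0823)² = 0.00678
δQ/Q = √(0.0355) = 0.188

18.8%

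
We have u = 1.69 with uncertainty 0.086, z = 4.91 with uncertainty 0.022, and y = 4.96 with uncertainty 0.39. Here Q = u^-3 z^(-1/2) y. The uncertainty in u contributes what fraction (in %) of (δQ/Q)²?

(δQ/Q)² = (-3·δu/u)² + (−½·δz/z)² + (1·δy/y)²
  u term: (-3×0.0509)² = 0.0233
  z term: (-0.5×0.00448)² = 5.02e-06
  y term: (1×0.0786)² = 0.00618
Total = 0.0295. Share from u = 0.0233/0.0295 = 0.790.

79.0%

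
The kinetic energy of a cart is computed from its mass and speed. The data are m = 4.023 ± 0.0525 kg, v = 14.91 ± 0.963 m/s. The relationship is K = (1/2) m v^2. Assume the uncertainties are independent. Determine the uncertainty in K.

58.1 J

Relative error in a monomial: (δK/K)² = Σ (nᵢ · δxᵢ/xᵢ)².
  (1·δm/m)² = (1×0.0130)² = 0.000170;  (2·δv/v)² = (2×0.0646)² = 0.0167
δK/K = √(0.0169) = 0.130
K = 447.2 J, so δK = 0.130 × 447.2 = 58.1 J.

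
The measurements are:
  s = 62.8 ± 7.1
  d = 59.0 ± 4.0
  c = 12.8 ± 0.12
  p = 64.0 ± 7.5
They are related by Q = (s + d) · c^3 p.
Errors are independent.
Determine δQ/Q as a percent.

Let u = s + d = 122. δu = √(δs² + δd²) = √(50.4 + 16.0) = 8.15, so δu/u = 0.0669.
Q is then a monomial in u, c, p:
δQ/Q = √((δu/u)² + (3·δc/c)² + (1·δp/p)²) = √(0.00448 + 0.000791 + 0.0137) = 0.138

13.8%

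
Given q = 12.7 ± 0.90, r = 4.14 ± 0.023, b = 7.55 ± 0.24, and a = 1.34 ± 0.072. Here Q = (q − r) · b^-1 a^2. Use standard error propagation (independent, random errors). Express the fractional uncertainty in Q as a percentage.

Let u = q − r = 8.56. δu = √(δq² + δr²) = √(0.810 + 0.000529) = 0.900, so δu/u = 0.105.
Q is then a monomial in u, b, a:
δQ/Q = √((δu/u)² + (-1·δb/b)² + (2·δa/a)²) = √(0.0111 + 0.00101 + 0.0115) = 0.154

15.4%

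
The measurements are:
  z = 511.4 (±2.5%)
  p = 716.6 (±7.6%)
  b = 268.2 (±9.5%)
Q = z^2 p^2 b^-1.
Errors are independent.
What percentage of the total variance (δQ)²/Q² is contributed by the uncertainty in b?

26.1%

(δQ/Q)² = (2·δz/z)² + (2·δp/p)² + (-1·δb/b)²
  z term: (2×0.0250)² = 0.00250
  p term: (2×0.0760)² = 0.0231
  b term: (-1×0.0950)² = 0.00903
Total = 0.0346. Share from b = 0.00903/0.0346 = 0.261.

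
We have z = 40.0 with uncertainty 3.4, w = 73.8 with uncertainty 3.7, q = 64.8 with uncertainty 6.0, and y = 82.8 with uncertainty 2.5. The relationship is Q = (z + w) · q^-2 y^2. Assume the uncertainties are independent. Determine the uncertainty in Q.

Let u = z + w = 114. δu = √(δz² + δw²) = √(11.6 + 13.7) = 5.02, so δu/u = 0.0442.
Q is then a monomial in u, q, y:
δQ/Q = √((δu/u)² + (-2·δq/q)² + (2·δy/y)²) = √(0.00195 + 0.0343 + 0.00365) = 0.200
Q = 186, so δQ = 0.200 × 186 = 37.1.

37.1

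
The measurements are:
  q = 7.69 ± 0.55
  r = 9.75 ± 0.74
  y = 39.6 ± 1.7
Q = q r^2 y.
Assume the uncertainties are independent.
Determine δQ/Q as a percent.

For a monomial Q ∝ q, r^2, y, fractional errors add in quadrature:
  (1·δq/q)² = (1×0.0715)² = 0.00512;  (2·δr/r)² = (2×0.0759)² = 0.0230;  (1·δy/y)² = (1×0.0429)² = 0.00184
δQ/Q = √(0.0300) = 0.173

17.3%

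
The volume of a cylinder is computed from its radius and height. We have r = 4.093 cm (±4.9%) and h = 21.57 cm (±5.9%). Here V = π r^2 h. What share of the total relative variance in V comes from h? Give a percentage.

(δV/V)² = (2·δr/r)² + (1·δh/h)²
  r term: (2×0.0490)² = 0.00960
  h term: (1×0.0590)² = 0.00348
Total = 0.0131. Share from h = 0.00348/0.0131 = 0.266.

26.6%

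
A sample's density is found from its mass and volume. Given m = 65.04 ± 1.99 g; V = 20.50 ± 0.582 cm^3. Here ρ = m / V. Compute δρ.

0.132 g/cm^3

ρ is a product of powers, so relative uncertainties combine in quadrature:
  (1·δm/m)² = (1×0.0306)² = 0.000936;  (-1·δV/V)² = (-1×0.0284)² = 0.000806
δρ/ρ = √(0.00174) = 0.0417
ρ = 3.173 g/cm^3, so δρ = 0.0417 × 3.173 = 0.132 g/cm^3.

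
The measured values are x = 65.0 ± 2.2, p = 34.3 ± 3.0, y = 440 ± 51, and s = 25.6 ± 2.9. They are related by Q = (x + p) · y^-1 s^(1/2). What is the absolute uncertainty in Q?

Let u = x + p = 99.3. δu = √(δx² + δp²) = √(4.84 + 9.00) = 3.72, so δu/u = 0.0375.
Q is then a monomial in u, y, s:
δQ/Q = √((δu/u)² + (-1·δy/y)² + (½·δs/s)²) = √(0.00140 + 0.0134 + 0.00321) = 0.134
Q = 1.14, so δQ = 0.134 × 1.14 = 0.153.

0.153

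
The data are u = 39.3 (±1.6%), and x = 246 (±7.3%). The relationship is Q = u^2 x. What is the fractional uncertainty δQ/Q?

Since Q is a product/quotient, work with relative uncertainties:
  (2·δu/u)² = (2×0.0160)² = 0.00102;  (1·δx/x)² = (1×0.0730)² = 0.00533
δQ/Q = √(0.00635) = 0.0797

0.0797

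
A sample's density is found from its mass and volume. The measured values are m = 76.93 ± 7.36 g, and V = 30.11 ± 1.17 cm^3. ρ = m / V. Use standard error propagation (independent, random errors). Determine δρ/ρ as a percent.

10.3%

For a monomial ρ ∝ m, V^-1, fractional errors add in quadrature:
  (1·δm/m)² = (1×0.0957)² = 0.00915;  (-1·δV/V)² = (-1×0.0389)² = 0.00151
δρ/ρ = √(0.0107) = 0.103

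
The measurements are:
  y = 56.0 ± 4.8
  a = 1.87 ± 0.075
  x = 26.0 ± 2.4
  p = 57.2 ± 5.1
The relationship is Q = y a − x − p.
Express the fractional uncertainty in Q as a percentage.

53.0%

Let w = y·a = 105. δw/w = √((1·δy/y)² + (1·δa/a)²) = √(0.00735 + 0.00161) = 0.0946, so δw = 9.91.
Q = w − x − p: δQ = √(δw² + δx² + δp²) = √(98.2 + 5.76 + 26.0) = 11.4
Q = 21.5, so δQ/Q = 11.4/21.5 = 0.530.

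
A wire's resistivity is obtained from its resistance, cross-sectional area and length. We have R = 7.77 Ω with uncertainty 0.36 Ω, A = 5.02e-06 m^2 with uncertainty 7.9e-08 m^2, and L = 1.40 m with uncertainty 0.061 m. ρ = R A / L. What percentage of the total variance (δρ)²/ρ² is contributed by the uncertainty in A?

5.77%

(δρ/ρ)² = (1·δR/R)² + (1·δA/A)² + (-1·δL/L)²
  R term: (1×0.0463)² = 0.00215
  A term: (1×0.0157)² = 0.000248
  L term: (-1×0.0436)² = 0.00190
Total = 0.00429. Share from A = 0.000248/0.00429 = 0.0577.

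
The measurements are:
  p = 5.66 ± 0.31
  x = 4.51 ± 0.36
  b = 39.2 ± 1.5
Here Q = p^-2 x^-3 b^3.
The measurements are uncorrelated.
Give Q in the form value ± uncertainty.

20.5 ± 5.89

For a monomial Q ∝ p^-2, x^-3, b^3, fractional errors add in quadrature:
  (-2·δp/p)² = (-2×0.0548)² = 0.0120;  (-3·δx/x)² = (-3×0.0798)² = 0.0573;  (3·δb/b)² = (3×0.0383)² = 0.0132
δQ/Q = √(0.0825) = 0.287
Q = 20.5, so δQ = 0.287 × 20.5 = 5.89.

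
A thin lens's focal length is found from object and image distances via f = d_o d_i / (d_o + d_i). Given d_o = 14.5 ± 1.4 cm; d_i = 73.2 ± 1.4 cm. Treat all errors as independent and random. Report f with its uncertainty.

∂f/∂d_o = (d_i/(d_o+d_i))² = 0.697;  ∂f/∂d_i = (d_o/(d_o+d_i))² = 0.0273
δf = √((∂f/∂d_o · δd_o)² + (∂f/∂d_i · δd_i)²) = √(0.951 + 0.00146) = 0.976 cm
f = 12.1 cm.

12.1 ± 0.976 cm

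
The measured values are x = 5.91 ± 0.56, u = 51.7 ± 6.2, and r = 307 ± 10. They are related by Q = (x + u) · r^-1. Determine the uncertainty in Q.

Let w = x + u = 57.6. δw = √(δx² + δu²) = √(0.314 + 38.4) = 6.23, so δw/w = 0.108.
Q is then a monomial in w, r:
δQ/Q = √((δw/w)² + (-1·δr/r)²) = √(0.0117 + 0.00106) = 0.113
Q = 0.188, so δQ = 0.113 × 0.188 = 0.0212.

0.0212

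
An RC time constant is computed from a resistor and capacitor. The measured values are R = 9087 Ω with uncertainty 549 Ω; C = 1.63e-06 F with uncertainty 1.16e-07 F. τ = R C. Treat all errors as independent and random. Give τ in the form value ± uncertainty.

Relative error in a monomial: (δτ/τ)² = Σ (nᵢ · δxᵢ/xᵢ)².
  (1·δR/R)² = (1×0.0604)² = 0.00365;  (1·δC/C)² = (1×0.0712)² = 0.00506
δτ/τ = √(0.00871) = 0.0934
τ = 0.01481 s, so δτ = 0.0934 × 0.01481 = 0.00138 s.

0.01481 ± 0.00138 s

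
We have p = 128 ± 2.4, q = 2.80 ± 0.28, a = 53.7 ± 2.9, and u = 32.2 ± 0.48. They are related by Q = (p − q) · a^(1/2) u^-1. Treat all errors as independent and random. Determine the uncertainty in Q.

1.04

Let w = p − q = 125. δw = √(δp² + δq²) = √(5.76 + 0.0784) = 2.42, so δw/w = 0.0193.
Q is then a monomial in w, a, u:
δQ/Q = √((δw/w)² + (½·δa/a)² + (-1·δu/u)²) = √(0.000372 + 0.000729 + 0.000222) = 0.0364
Q = 28.5, so δQ = 0.0364 × 28.5 = 1.04.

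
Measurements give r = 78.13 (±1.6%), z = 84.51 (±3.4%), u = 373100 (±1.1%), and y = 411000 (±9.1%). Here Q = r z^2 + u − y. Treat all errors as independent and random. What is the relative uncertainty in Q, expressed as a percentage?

10.4%

Let p = r·z^2 = 558000. δp/p = √((1·δr/r)² + (2·δz/z)²) = √(0.000256 + 0.00462) = 0.0699, so δp = 39000.
Q = p + u − y: δQ = √(δp² + δu² + δy²) = √(1.52e+09 + 1.68e+07 + 1.4e+09) = 54200
Q = 520100, so δQ/Q = 54200/520100 = 0.104.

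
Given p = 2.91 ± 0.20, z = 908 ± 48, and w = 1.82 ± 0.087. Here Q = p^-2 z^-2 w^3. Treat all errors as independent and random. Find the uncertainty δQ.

For a monomial Q ∝ p^-2, z^-2, w^3, fractional errors add in quadrature:
  (-2·δp/p)² = (-2×0.0687)² = 0.0189;  (-2·δz/z)² = (-2×0.0529)² = 0.0112;  (3·δw/w)² = (3×0.0478)² = 0.0206
δQ/Q = √(0.0506) = 0.225
Q = 8.63e-07, so δQ = 0.225 × 8.63e-07 = 1.94e-07.

1.94e-07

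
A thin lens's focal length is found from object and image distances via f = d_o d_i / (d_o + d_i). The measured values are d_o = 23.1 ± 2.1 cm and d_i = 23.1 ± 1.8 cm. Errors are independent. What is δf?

∂f/∂d_o = (d_i/(d_o+d_i))² = 0.250;  ∂f/∂d_i = (d_o/(d_o+d_i))² = 0.250
δf = √((∂f/∂d_o · δd_o)² + (∂f/∂d_i · δd_i)²) = √(0.276 + 0.203) = 0.691 cm

0.691 cm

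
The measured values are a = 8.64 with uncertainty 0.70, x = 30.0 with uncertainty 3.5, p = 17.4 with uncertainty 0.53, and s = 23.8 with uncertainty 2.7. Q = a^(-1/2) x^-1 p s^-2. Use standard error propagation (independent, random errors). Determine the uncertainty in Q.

9.06e-05

Since Q is a product/quotient, work with relative uncertainties:
  (−½·δa/a)² = (-0.5×0.0810)² = 0.00164;  (-1·δx/x)² = (-1×0.117)² = 0.0136;  (1·δp/p)² = (1×0.0305)² = 0.000928;  (-2·δs/s)² = (-2×0.113)² = 0.0515
δQ/Q = √(0.0677) = 0.260
Q = 0.000348, so δQ = 0.260 × 0.000348 = 9.06e-05.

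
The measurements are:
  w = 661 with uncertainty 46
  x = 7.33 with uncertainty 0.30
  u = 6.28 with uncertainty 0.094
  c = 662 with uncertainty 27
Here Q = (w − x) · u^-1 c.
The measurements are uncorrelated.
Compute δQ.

Let h = w − x = 654. δh = √(δw² + δx²) = √(2120 + 0.0900) = 46.0, so δh/h = 0.0704.
Q is then a monomial in h, u, c:
δQ/Q = √((δh/h)² + (-1·δu/u)² + (1·δc/c)²) = √(0.00495 + 0.000224 + 0.00166) = 0.0827
Q = 68900, so δQ = 0.0827 × 68900 = 5700.

5700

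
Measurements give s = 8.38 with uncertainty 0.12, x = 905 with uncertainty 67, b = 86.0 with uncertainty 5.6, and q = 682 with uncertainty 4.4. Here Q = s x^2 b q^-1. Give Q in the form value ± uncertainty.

Q is a product of powers, so relative uncertainties combine in quadrature:
  (1·δs/s)² = (1×0.0143)² = 0.000205;  (2·δx/x)² = (2×0.0740)² = 0.0219;  (1·δb/b)² = (1×0.0651)² = 0.00424;  (-1·δq/q)² = (-1×0.00645)² = 4.16e-05
δQ/Q = √(0.0264) = 0.163
Q = 8.65e+05, so δQ = 0.163 × 8.65e+05 = 1.41e+05.

(8.65 ± 1.41) × 10^5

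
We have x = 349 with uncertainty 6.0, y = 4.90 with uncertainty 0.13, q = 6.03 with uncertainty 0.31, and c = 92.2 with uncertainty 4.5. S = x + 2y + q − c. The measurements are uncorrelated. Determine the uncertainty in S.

7.51

Each term contributes (cᵢ δxᵢ)² to (δS)²:
  (δx)² = 36.0;  (2·δy)² = 0.0676;  (δq)² = 0.0961;  (δc)² = 20.2
δS = √(56.4) = 7.51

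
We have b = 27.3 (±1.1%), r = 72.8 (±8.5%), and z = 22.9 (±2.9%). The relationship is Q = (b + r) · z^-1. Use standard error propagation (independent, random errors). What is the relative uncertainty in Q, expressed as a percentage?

6.83%

Let u = b + r = 100. δu = √(δb² + δr²) = √(0.0902 + 38.3) = 6.20, so δu/u = 0.0619.
Q is then a monomial in u, z:
δQ/Q = √((δu/u)² + (-1·δz/z)²) = √(0.00383 + 0.000841) = 0.0683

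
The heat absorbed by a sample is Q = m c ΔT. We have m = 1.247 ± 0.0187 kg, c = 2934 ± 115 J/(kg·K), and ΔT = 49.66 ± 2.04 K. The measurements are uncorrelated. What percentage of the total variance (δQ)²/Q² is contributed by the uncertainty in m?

6.52%

(δQ/Q)² = (1·δm/m)² + (1·δc/c)² + (1·δΔT/ΔT)²
  m term: (1×0.0150)² = 0.000225
  c term: (1×0.0392)² = 0.00154
  ΔT term: (1×0.0411)² = 0.00169
Total = 0.00345. Share from m = 0.000225/0.00345 = 0.0652.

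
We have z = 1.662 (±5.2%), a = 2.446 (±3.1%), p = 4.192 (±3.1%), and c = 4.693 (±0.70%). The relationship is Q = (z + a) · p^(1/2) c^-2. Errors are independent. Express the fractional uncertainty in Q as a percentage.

Let u = z + a = 4.108. δu = √(δz² + δa²) = √(0.00747 + 0.00575) = 0.115, so δu/u = 0.0280.
Q is then a monomial in u, p, c:
δQ/Q = √((δu/u)² + (½·δp/p)² + (-2·δc/c)²) = √(0.000783 + 0.000240 + 0.000196) = 0.0349

3.49%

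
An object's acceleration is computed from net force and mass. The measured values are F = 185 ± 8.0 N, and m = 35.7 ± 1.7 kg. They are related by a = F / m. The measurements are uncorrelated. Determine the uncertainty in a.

0.333 m/s^2

For a monomial a ∝ F, m^-1, fractional errors add in quadrature:
  (1·δF/F)² = (1×0.0432)² = 0.00187;  (-1·δm/m)² = (-1×0.0476)² = 0.00227
δa/a = √(0.00414) = 0.0643
a = 5.18 m/s^2, so δa = 0.0643 × 5.18 = 0.333 m/s^2.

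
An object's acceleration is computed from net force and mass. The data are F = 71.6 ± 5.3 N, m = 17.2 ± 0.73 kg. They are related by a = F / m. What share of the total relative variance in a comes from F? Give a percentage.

(δa/a)² = (1·δF/F)² + (-1·δm/m)²
  F term: (1×0.0740)² = 0.00548
  m term: (-1×0.0424)² = 0.00180
Total = 0.00728. Share from F = 0.00548/0.00728 = 0.753.

75.3%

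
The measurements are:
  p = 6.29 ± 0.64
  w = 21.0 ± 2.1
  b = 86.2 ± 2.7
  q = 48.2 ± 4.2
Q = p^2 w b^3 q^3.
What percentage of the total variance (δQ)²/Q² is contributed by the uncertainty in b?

6.87%

(δQ/Q)² = (2·δp/p)² + (1·δw/w)² + (3·δb/b)² + (3·δq/q)²
  p term: (2×0.102)² = 0.0414
  w term: (1×0.100)² = 0.0100
  b term: (3×0.0313)² = 0.00883
  q term: (3×0.0871)² = 0.0683
Total = 0.129. Share from b = 0.00883/0.129 = 0.0687.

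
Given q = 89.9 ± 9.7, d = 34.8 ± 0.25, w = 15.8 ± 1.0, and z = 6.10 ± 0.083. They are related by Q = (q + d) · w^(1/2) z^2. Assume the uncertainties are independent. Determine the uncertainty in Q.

1630

Let u = q + d = 125. δu = √(δq² + δd²) = √(94.1 + 0.0625) = 9.70, so δu/u = 0.0778.
Q is then a monomial in u, w, z:
δQ/Q = √((δu/u)² + (½·δw/w)² + (2·δz/z)²) = √(0.00605 + 0.00100 + 0.000741) = 0.0883
Q = 18400, so δQ = 0.0883 × 18400 = 1630.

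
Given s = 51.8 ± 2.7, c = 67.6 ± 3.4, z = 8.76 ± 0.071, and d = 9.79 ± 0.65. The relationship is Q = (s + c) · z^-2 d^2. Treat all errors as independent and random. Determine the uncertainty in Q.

20.7

Let u = s + c = 119. δu = √(δs² + δc²) = √(7.29 + 11.6) = 4.34, so δu/u = 0.0364.
Q is then a monomial in u, z, d:
δQ/Q = √((δu/u)² + (-2·δz/z)² + (2·δd/d)²) = √(0.00132 + 0.000263 + 0.0176) = 0.139
Q = 149, so δQ = 0.139 × 149 = 20.7.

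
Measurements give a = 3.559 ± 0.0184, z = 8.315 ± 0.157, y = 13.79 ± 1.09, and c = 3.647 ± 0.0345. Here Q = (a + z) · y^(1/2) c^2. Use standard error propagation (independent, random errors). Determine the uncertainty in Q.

Let u = a + z = 11.87. δu = √(δa² + δz²) = √(0.000339 + 0.0246) = 0.158, so δu/u = 0.0133.
Q is then a monomial in u, y, c:
δQ/Q = √((δu/u)² + (½·δy/y)² + (2·δc/c)²) = √(0.000177 + 0.00156 + 0.000358) = 0.0458
Q = 586.5, so δQ = 0.0458 × 586.5 = 26.9.

26.9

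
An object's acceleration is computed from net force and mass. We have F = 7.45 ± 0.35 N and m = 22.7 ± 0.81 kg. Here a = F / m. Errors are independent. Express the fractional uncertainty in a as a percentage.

5.90%

a is a product of powers, so relative uncertainties combine in quadrature:
  (1·δF/F)² = (1×0.0470)² = 0.00221;  (-1·δm/m)² = (-1×0.0357)² = 0.00127
δa/a = √(0.00348) = 0.0590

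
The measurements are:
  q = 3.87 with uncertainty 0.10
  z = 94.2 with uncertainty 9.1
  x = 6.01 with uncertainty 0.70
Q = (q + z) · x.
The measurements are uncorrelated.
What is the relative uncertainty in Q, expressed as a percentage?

14.9%

Let u = q + z = 98.1. δu = √(δq² + δz²) = √(0.0100 + 82.8) = 9.10, so δu/u = 0.0928.
Q is then a monomial in u, x:
δQ/Q = √((δu/u)² + (1·δx/x)²) = √(0.00861 + 0.0136) = 0.149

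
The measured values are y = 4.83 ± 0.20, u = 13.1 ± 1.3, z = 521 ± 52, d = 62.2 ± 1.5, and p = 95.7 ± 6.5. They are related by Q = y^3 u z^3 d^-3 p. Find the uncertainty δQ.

2.93e+07

Products/powers → add relative errors in quadrature, weighted by exponent:
  (3·δy/y)² = (3×0.0414)² = 0.0154;  (1·δu/u)² = (1×0.0992)² = 0.00985;  (3·δz/z)² = (3×0.0998)² = 0.0897;  (-3·δd/d)² = (-3×0.0241)² = 0.00523;  (1·δp/p)² = (1×0.0679)² = 0.00461
δQ/Q = √(0.125) = 0.353
Q = 8.3e+07, so δQ = 0.353 × 8.3e+07 = 2.93e+07.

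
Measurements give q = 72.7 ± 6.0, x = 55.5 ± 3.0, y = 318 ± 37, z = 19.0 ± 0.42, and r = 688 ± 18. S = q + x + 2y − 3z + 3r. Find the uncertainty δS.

For a sum/difference, combine absolute errors in quadrature:
  (δq)² = 36.0;  (δx)² = 9.00;  (2·δy)² = 5480;  (3·δz)² = 1.59;  (3·δr)² = 2920
δS = √(8440) = 91.9

91.9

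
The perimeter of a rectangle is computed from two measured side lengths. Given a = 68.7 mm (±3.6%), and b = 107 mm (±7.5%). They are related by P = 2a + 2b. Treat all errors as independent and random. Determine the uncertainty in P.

16.8 mm

For a sum/difference, combine absolute errors in quadrature:
  (2·δa)² = 24.5;  (2·δb)² = 258
δP = √(282) = 16.8 mm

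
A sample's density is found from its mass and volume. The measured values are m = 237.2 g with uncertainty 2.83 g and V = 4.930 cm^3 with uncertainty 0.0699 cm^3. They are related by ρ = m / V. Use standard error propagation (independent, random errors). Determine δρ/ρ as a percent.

1.85%

Relative error in a monomial: (δρ/ρ)² = Σ (nᵢ · δxᵢ/xᵢ)².
  (1·δm/m)² = (1×0.0119)² = 0.000142;  (-1·δV/V)² = (-1×0.0142)² = 0.000201
δρ/ρ = √(0.000343) = 0.0185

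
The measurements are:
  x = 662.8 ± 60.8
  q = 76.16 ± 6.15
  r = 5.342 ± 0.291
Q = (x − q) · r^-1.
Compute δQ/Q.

0.118

Let u = x − q = 586.6. δu = √(δx² + δq²) = √(3700 + 37.8) = 61.1, so δu/u = 0.104.
Q is then a monomial in u, r:
δQ/Q = √((δu/u)² + (-1·δr/r)²) = √(0.0109 + 0.00297) = 0.118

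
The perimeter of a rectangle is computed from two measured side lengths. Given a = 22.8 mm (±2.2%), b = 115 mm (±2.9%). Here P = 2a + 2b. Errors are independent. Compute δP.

6.75 mm

Absolute uncertainties add in quadrature for a linear combination:
  (2·δa)² = 1.01;  (2·δb)² = 44.5
δP = √(45.5) = 6.75 mm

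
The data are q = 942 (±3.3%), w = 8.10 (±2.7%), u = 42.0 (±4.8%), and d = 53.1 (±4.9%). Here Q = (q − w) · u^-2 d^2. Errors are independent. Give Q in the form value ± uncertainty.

1490 ± 211

Let h = q − w = 934. δh = √(δq² + δw²) = √(966 + 0.0478) = 31.1, so δh/h = 0.0333.
Q is then a monomial in h, u, d:
δQ/Q = √((δh/h)² + (-2·δu/u)² + (2·δd/d)²) = √(0.00111 + 0.00922 + 0.00960) = 0.141
Q = 1490, so δQ = 0.141 × 1490 = 211.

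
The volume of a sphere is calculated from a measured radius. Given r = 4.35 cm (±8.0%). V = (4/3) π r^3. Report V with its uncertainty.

V ∝ r^3, so δV/V = |3| · δr/r = 3 × 0.0800 = 0.240.
V = 345 cm^3, so δV = 0.240 × 345 = 82.7 cm^3.

345 ± 82.7 cm^3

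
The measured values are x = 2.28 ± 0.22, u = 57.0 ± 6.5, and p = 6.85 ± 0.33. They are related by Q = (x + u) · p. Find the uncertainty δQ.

48.7

Let w = x + u = 59.3. δw = √(δx² + δu²) = √(0.0484 + 42.2) = 6.50, so δw/w = 0.110.
Q is then a monomial in w, p:
δQ/Q = √((δw/w)² + (1·δp/p)²) = √(0.0120 + 0.00232) = 0.120
Q = 406, so δQ = 0.120 × 406 = 48.7.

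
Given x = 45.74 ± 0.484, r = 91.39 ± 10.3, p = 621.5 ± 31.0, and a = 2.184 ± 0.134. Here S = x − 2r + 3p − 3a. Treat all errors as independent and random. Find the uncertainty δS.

95.3

For a sum/difference, combine absolute errors in quadrature:
  (δx)² = 0.234;  (2·δr)² = 424;  (3·δp)² = 8650;  (3·δa)² = 0.162
δS = √(9070) = 95.3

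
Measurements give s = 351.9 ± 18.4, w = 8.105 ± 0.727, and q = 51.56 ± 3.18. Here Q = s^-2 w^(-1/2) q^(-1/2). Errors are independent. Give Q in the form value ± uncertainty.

(3.950 ± 0.466) × 10^-7

Relative error in a monomial: (δQ/Q)² = Σ (nᵢ · δxᵢ/xᵢ)².
  (-2·δs/s)² = (-2×0.0523)² = 0.0109;  (−½·δw/w)² = (-0.5×0.0897)² = 0.00201;  (−½·δq/q)² = (-0.5×0.0617)² = 0.000951
δQ/Q = √(0.0139) = 0.118
Q = 3.95e-07, so δQ = 0.118 × 3.95e-07 = 4.66e-08.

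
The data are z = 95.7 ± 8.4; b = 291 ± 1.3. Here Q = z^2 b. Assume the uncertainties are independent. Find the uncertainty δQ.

Relative error in a monomial: (δQ/Q)² = Σ (nᵢ · δxᵢ/xᵢ)².
  (2·δz/z)² = (2×0.0878)² = 0.0308;  (1·δb/b)² = (1×0.00447)² = 2e-05
δQ/Q = √(0.0308) = 0.176
Q = 2.67e+06, so δQ = 0.176 × 2.67e+06 = 4.68e+05.

4.68e+05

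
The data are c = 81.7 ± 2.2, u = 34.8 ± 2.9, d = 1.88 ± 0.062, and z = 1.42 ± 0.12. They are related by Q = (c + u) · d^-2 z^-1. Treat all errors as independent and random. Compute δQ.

2.59

Let w = c + u = 116. δw = √(δc² + δu²) = √(4.84 + 8.41) = 3.64, so δw/w = 0.0312.
Q is then a monomial in w, d, z:
δQ/Q = √((δw/w)² + (-2·δd/d)² + (-1·δz/z)²) = √(0.000976 + 0.00435 + 0.00714) = 0.112
Q = 23.2, so δQ = 0.112 × 23.2 = 2.59.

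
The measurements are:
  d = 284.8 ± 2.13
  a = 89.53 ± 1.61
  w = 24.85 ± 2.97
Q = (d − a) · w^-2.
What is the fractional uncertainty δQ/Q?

Let u = d − a = 195.3. δu = √(δd² + δa²) = √(4.54 + 2.59) = 2.67, so δu/u = 0.0137.
Q is then a monomial in u, w:
δQ/Q = √((δu/u)² + (-2·δw/w)²) = √(0.000187 + 0.0571) = 0.239

0.239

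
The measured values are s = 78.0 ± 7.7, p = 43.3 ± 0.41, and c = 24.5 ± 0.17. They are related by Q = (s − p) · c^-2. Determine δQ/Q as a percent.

22.3%

Let u = s − p = 34.7. δu = √(δs² + δp²) = √(59.3 + 0.168) = 7.71, so δu/u = 0.222.
Q is then a monomial in u, c:
δQ/Q = √((δu/u)² + (-2·δc/c)²) = √(0.0494 + 0.000193) = 0.223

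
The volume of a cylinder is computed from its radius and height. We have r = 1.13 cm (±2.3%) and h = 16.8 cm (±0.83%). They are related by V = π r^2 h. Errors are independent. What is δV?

V is a product of powers, so relative uncertainties combine in quadrature:
  (2·δr/r)² = (2×0.0230)² = 0.00212;  (1·δh/h)² = (1×0.00830)² = 6.89e-05
δV/V = √(0.00218) = 0.0467
V = 67.4 cm^3, so δV = 0.0467 × 67.4 = 3.15 cm^3.

3.15 cm^3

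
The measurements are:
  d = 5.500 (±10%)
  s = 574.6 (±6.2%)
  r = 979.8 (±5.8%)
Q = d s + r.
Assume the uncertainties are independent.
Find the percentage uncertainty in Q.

9.09%

Let p = d·s = 3160. δp/p = √((1·δd/d)² + (1·δs/s)²) = √(0.0100 + 0.00384) = 0.118, so δp = 372.
Q = p + r: δQ = √(δp² + δr²) = √(1.38e+05 + 3230) = 376
Q = 4140, so δQ/Q = 376/4140 = 0.0909.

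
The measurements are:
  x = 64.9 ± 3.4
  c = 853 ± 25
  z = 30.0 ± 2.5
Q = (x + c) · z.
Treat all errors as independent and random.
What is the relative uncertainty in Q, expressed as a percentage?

Let u = x + c = 918. δu = √(δx² + δc²) = √(11.6 + 625) = 25.2, so δu/u = 0.0275.
Q is then a monomial in u, z:
δQ/Q = √((δu/u)² + (1·δz/z)²) = √(0.000756 + 0.00694) = 0.0877

8.77%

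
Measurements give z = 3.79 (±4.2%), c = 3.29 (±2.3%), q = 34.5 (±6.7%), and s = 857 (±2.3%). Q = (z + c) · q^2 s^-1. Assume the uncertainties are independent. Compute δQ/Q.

Let u = z + c = 7.08. δu = √(δz² + δc²) = √(0.0253 + 0.00573) = 0.176, so δu/u = 0.0249.
Q is then a monomial in u, q, s:
δQ/Q = √((δu/u)² + (2·δq/q)² + (-1·δs/s)²) = √(0.000620 + 0.0180 + 0.000529) = 0.138

0.138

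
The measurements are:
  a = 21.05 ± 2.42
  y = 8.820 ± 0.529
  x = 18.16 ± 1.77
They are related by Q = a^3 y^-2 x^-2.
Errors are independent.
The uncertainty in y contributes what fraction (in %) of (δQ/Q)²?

(δQ/Q)² = (3·δa/a)² + (-2·δy/y)² + (-2·δx/x)²
  a term: (3×0.115)² = 0.119
  y term: (-2×0.0600)² = 0.0144
  x term: (-2×0.0975)² = 0.0380
Total = 0.171. Share from y = 0.0144/0.171 = 0.0840.

8.40%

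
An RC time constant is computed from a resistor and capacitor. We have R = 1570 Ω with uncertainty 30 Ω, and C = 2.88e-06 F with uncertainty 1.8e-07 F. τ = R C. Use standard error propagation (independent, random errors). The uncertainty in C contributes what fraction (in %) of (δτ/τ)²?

(δτ/τ)² = (1·δR/R)² + (1·δC/C)²
  R term: (1×0.0191)² = 0.000365
  C term: (1×0.0625)² = 0.00391
Total = 0.00427. Share from C = 0.00391/0.00427 = 0.915.

91.5%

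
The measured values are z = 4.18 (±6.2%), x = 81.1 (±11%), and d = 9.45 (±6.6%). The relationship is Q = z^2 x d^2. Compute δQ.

26800

Since Q is a product/quotient, work with relative uncertainties:
  (2·δz/z)² = (2×0.0620)² = 0.0154;  (1·δx/x)² = (1×0.110)² = 0.0121;  (2·δd/d)² = (2×0.0660)² = 0.0174
δQ/Q = √(0.0449) = 0.212
Q = 1.27e+05, so δQ = 0.212 × 1.27e+05 = 26800.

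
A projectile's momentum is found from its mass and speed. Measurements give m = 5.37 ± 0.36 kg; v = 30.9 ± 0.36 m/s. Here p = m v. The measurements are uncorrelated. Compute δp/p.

0.0680

For a monomial p ∝ m, v, fractional errors add in quadrature:
  (1·δm/m)² = (1×0.0670)² = 0.00449;  (1·δv/v)² = (1×0.0117)² = 0.000136
δp/p = √(0.00463) = 0.0680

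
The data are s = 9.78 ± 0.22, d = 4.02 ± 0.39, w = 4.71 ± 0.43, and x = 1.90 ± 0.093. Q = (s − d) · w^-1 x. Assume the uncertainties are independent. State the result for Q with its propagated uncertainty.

2.32 ± 0.301

Let u = s − d = 5.76. δu = √(δs² + δd²) = √(0.0484 + 0.152) = 0.448, so δu/u = 0.0777.
Q is then a monomial in u, w, x:
δQ/Q = √((δu/u)² + (-1·δw/w)² + (1·δx/x)²) = √(0.00604 + 0.00833 + 0.00240) = 0.130
Q = 2.32, so δQ = 0.130 × 2.32 = 0.301.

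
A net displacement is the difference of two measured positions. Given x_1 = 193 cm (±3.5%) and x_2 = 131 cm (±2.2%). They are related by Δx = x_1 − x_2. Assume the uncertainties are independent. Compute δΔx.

For a sum/difference, combine absolute errors in quadrature:
  (δx_1)² = 45.6;  (δx_2)² = 8.31
δΔx = √(53.9) = 7.34 cm

7.34 cm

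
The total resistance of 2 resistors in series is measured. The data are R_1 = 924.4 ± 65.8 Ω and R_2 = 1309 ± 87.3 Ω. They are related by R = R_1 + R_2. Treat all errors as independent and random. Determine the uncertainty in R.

Absolute uncertainties add in quadrature for a linear combination:
  (δR_1)² = 4330;  (δR_2)² = 7620
δR = √(12000) = 109 Ω

109 Ω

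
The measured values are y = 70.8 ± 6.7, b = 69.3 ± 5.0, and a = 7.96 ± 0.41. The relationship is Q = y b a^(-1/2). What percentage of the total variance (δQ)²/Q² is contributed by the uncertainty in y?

60.4%

(δQ/Q)² = (1·δy/y)² + (1·δb/b)² + (−½·δa/a)²
  y term: (1×0.0946)² = 0.00896
  b term: (1×0.0722)² = 0.00521
  a term: (-0.5×0.0515)² = 0.000663
Total = 0.0148. Share from y = 0.00896/0.0148 = 0.604.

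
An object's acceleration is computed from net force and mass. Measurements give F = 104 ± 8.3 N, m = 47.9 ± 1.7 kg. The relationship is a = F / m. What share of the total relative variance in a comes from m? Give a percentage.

(δa/a)² = (1·δF/F)² + (-1·δm/m)²
  F term: (1×0.0798)² = 0.00637
  m term: (-1×0.0355)² = 0.00126
Total = 0.00763. Share from m = 0.00126/0.00763 = 0.165.

16.5%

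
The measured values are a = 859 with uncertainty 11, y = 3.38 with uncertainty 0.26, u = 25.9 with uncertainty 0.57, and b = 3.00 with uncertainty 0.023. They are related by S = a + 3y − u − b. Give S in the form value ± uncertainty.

For a sum/difference, combine absolute errors in quadrature:
  (δa)² = 121;  (3·δy)² = 0.608;  (δu)² = 0.325;  (δb)² = 0.000529
δS = √(122) = 11.0
S = 840.

840 ± 11.0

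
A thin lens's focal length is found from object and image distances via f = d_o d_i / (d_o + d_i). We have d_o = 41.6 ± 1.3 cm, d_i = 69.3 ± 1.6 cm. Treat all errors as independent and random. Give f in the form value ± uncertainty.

26.0 ± 0.555 cm

∂f/∂d_o = (d_i/(d_o+d_i))² = 0.390;  ∂f/∂d_i = (d_o/(d_o+d_i))² = 0.141
δf = √((∂f/∂d_o · δd_o)² + (∂f/∂d_i · δd_i)²) = √(0.258 + 0.0507) = 0.555 cm
f = 26.0 cm.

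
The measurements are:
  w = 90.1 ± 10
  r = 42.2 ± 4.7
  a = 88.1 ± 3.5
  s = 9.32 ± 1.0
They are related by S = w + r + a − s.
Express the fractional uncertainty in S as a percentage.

5.51%

For a sum/difference, combine absolute errors in quadrature:
  (δw)² = 100;  (δr)² = 22.1;  (δa)² = 12.2;  (δs)² = 1.00
δS = √(135) = 11.6
S = 211, so δS/S = 11.6/211 = 0.0551.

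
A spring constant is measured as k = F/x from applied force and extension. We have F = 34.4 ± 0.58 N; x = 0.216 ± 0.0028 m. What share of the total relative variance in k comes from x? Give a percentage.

(δk/k)² = (1·δF/F)² + (-1·δx/x)²
  F term: (1×0.0169)² = 0.000284
  x term: (-1×0.0130)² = 0.000168
Total = 0.000452. Share from x = 0.000168/0.000452 = 0.372.

37.2%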